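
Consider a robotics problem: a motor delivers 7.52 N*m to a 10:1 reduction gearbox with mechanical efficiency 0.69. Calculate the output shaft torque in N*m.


tau_out = tau_in * N * eta = 7.52 * 10 * 0.69 = 51.8880

51.8880 N*m


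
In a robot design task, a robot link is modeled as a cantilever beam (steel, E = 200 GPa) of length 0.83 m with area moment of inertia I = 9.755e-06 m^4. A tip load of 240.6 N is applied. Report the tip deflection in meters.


delta = F*L^3/(3*E*I) = 240.6*0.83^3/(3*2.000e+11*9.755e-06)
      = 137.5719522/5853000 = 2.3505e-05

2.3505e-05 m


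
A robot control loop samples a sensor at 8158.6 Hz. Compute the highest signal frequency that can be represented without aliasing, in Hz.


f_max = f_s/2 = 8158.6/2 = 4079.3000

4079.3000 Hz


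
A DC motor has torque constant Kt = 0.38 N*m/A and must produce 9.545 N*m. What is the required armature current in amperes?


I = tau / Kt = 9.545/0.38 = 25.1184

25.1184 A


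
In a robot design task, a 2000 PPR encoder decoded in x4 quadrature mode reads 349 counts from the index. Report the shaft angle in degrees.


angle = counts * 360 / (PPR*4) = 349 * 360 / 8000 = 15.7050

15.7050 degrees


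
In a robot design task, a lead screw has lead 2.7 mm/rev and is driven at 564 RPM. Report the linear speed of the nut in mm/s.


v = lead * (RPM/60) = 2.7*564/60 = 25.3800

25.3800 mm/s


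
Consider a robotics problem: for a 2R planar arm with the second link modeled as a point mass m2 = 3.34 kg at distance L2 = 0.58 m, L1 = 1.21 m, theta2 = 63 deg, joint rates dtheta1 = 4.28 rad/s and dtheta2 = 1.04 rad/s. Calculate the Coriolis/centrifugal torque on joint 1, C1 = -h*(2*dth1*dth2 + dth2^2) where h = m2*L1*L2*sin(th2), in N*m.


h = m2*L1*L2*sin(th2) = 3.34*1.21*0.58*sin(63 deg) = 2.088530
C1 = -h*(2*4.28*1.04 + 1.04^2) = -2.088530*9.9840 = -20.8519

-20.8519 N*m


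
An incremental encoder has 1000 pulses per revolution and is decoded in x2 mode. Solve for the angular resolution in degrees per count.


resolution = 360 / (PPR * 2) = 360 / 2000 = 0.1800

0.1800 degrees


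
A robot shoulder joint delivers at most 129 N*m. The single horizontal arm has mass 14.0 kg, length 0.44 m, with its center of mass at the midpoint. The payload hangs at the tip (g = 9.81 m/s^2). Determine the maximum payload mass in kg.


tau_arm = m_arm*g*(L/2) = 14.0*9.81*0.44/2 = 30.2148 N*m
tau_payload = tau_max - tau_arm = 129 - 30.2148 = 98.7852
m_payload = tau_payload / (g*L) = 98.7852 / (9.81*0.44) = 22.8860

22.8860 kg


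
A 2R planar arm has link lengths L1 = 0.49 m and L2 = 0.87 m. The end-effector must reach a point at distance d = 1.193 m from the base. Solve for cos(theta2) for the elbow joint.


cos(th2) = (d^2 - L1^2 - L2^2)/(2*L1*L2) = (1.193^2 - 0.49^2 - 0.87^2)/(2*0.49*0.87) = 0.4999

0.4999


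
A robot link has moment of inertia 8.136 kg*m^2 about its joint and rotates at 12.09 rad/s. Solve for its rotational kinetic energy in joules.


KE = (1/2)*I*omega^2 = 0.5*8.136*12.09^2 = 594.6118

594.6118 J


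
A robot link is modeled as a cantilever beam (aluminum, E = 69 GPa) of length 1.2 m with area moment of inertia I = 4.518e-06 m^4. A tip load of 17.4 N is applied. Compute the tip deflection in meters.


delta = F*L^3/(3*E*I) = 17.4*1.2^3/(3*6.900e+10*4.518e-06)
      = 30.0672/935226 = 3.2150e-05

3.2150e-05 m


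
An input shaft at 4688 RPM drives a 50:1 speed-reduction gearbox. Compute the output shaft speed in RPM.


omega_out = omega_in / N = 4688 / 50 = 93.7600

93.7600 RPM


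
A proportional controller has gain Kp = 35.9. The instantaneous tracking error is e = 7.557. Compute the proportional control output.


u_P = Kp * e = 35.9 * 7.557 = 271.2963

271.2963


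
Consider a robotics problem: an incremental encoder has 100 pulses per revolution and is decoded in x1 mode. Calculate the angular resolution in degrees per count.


resolution = 360 / (PPR * 1) = 360 / 100 = 3.6000

3.6000 degrees


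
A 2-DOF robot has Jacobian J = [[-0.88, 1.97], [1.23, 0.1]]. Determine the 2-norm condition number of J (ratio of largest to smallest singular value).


JJ^T eigenvalues: trace(JJ^T) = 6.1782, det(JJ^T) = det(J)^2 = 6.30562321
s_max^2 = (6.1782 + sqrt(12.94766240))/2 = 4.88824302
s_min^2 = (6.1782 - sqrt(12.94766240))/2 = 1.28995698
kappa = s_max/s_min = sqrt(4.88824302/1.28995698) = 1.9467

1.9467


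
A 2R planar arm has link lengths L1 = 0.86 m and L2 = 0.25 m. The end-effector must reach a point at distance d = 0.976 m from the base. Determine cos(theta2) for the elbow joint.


cos(th2) = (d^2 - L1^2 - L2^2)/(2*L1*L2) = (0.976^2 - 0.86^2 - 0.25^2)/(2*0.86*0.25) = 0.3499

0.3499


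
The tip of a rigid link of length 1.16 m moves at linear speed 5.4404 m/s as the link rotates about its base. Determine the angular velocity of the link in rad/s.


omega = v / L = 5.4404 / 1.16 = 4.6900

4.6900 rad/s


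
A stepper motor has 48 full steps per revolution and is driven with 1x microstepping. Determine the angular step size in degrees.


step = 360/(48*1) = 360/48 = 7.5000

7.5000 degrees


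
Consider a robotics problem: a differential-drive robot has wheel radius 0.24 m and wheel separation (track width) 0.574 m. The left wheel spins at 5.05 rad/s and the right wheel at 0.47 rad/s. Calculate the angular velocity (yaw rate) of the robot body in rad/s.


omega = r*(wR - wL)/L = 0.24*(0.47 - (5.05))/0.574 = -1.9150

-1.9150 rad/s


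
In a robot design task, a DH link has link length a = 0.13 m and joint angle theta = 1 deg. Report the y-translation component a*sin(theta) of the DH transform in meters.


a*sin(theta) = 0.13*sin(1 deg) = 0.0023

0.0023 m


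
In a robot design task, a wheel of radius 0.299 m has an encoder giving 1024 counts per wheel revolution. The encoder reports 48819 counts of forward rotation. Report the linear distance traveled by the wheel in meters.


revs = 48819/1024 = 47.674805
d = revs * 2*pi*r = 47.674805 * 2*pi*0.299 = 89.5653

89.5653 m


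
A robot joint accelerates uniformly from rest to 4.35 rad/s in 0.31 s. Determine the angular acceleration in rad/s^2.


alpha = delta_omega / t = 4.35 / 0.31 = 14.0323

14.0323 rad/s^2


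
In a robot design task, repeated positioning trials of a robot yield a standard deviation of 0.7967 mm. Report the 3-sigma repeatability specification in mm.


repeatability = 3*sigma = 3*0.7967 = 2.3901

2.3901 mm


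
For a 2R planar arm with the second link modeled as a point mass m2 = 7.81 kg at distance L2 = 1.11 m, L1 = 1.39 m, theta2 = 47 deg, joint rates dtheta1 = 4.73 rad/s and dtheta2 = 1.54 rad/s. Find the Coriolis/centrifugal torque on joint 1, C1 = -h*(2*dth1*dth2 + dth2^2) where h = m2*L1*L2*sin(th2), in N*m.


h = m2*L1*L2*sin(th2) = 7.81*1.39*1.11*sin(47 deg) = 8.812848
C1 = -h*(2*4.73*1.54 + 1.54^2) = -8.812848*16.9400 = -149.2896

-149.2896 N*m


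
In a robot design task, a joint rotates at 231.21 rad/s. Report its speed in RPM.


RPM = 231.21 * 60/(2*pi) = 2207.8929

2207.8929 RPM


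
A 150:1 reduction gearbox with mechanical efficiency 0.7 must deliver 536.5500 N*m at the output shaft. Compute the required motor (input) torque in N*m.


tau_in = tau_out / (N * eta) = 536.5500 / (150 * 0.7) = 5.1100

5.1100 N*m


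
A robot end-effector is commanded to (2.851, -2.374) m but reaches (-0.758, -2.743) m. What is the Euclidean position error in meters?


dx = -0.758 - (2.851) = -3.6090, dy = -2.743 - (-2.374) = -0.3690
err = sqrt(13.024881 + 0.136161) = 3.6278

3.6278 m


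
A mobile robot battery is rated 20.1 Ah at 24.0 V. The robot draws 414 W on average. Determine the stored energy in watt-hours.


E = capacity * V = 20.1*24.0 = 482.4000

482.4000 Wh


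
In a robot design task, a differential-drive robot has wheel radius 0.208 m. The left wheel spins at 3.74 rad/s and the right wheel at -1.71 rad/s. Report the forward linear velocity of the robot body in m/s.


v = r*(wR + wL)/2 = 0.208*(-1.71 + 3.74)/2 = 0.2111

0.2111 m/s


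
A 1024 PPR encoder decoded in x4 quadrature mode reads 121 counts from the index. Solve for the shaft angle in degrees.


angle = counts * 360 / (PPR*4) = 121 * 360 / 4096 = 10.6348

10.6348 degrees


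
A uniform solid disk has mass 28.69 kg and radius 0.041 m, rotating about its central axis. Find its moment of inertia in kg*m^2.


I = (1/2)*m*R^2 = 0.5*28.69*0.041^2 = 0.0241

0.0241 kg*m^2


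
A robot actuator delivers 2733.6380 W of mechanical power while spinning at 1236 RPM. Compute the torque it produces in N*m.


omega = 1236 * 2*pi/60 = 129.433617 rad/s
tau = P / omega = 2733.6380 / 129.433617 = 21.1200

21.1200 N*m


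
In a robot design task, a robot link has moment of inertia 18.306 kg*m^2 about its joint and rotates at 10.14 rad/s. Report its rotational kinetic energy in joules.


KE = (1/2)*I*omega^2 = 0.5*18.306*10.14^2 = 941.1078

941.1078 J


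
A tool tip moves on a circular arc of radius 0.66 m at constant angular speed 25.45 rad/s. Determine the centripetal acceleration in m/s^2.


a_c = omega^2 * r = 25.45^2 * 0.66 = 427.4837

427.4837 m/s^2


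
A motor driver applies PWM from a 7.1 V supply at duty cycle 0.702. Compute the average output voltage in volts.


V_avg = V_supply * D = 7.1*0.702 = 4.9842

4.9842 V


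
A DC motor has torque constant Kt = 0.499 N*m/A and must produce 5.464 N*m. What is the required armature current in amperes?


I = tau / Kt = 5.464/0.499 = 10.9499

10.9499 A


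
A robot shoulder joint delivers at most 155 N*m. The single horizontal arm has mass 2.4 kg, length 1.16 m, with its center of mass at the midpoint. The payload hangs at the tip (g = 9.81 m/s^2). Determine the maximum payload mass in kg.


tau_arm = m_arm*g*(L/2) = 2.4*9.81*1.16/2 = 13.6555 N*m
tau_payload = tau_max - tau_arm = 155 - 13.6555 = 141.3445
m_payload = tau_payload / (g*L) = 141.3445 / (9.81*1.16) = 12.4209

12.4209 kg


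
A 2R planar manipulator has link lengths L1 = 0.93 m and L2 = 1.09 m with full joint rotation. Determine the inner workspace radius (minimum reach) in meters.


r_min = |L1 - L2| = |0.93 - 1.09| = 0.1600

0.1600 m


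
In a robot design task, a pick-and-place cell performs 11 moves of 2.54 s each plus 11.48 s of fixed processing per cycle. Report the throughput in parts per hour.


T_cycle = 11*2.54 + 11.48 = 39.4200 s
rate = 3600/T = 91.3242

91.3242 parts/hour


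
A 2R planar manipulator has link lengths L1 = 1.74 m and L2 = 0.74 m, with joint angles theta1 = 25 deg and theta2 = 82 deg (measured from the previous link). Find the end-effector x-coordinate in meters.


x = L1*cos(th1) + L2*cos(th1+th2) = 1.74*cos(25 deg) + 0.74*cos(107 deg) = 1.3606

1.3606 m


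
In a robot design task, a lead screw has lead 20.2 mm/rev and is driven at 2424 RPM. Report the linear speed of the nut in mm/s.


v = lead * (RPM/60) = 20.2*2424/60 = 816.0800

816.0800 mm/s


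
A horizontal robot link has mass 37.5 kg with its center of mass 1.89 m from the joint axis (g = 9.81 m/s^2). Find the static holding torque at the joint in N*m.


tau = m*g*L = 37.5 * 9.81 * 1.89 = 695.2837

695.2837 N*m


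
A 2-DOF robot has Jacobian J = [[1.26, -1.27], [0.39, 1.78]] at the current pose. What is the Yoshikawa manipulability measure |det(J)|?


det(J) = 1.26*1.78 - (-1.27)*(0.39) = 2.7381
|det(J)| = 2.7381

2.7381


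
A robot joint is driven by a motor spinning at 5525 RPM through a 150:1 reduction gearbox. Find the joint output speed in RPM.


omega_joint = omega_motor / N = 5525 / 150 = 36.8333

36.8333 RPM


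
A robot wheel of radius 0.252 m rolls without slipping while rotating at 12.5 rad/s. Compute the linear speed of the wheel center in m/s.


v = omega * r = 12.5 * 0.252 = 3.1500

3.1500 m/s


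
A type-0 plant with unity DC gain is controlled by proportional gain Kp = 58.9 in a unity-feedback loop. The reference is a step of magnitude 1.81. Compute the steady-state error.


e_ss = R/(1 + Kp) = 1.81/(1 + 58.9) = 1.81/59.9000 = 0.0302

0.0302


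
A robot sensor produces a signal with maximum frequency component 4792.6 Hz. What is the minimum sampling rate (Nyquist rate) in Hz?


f_s,min = 2*f_max = 2*4792.6 = 9585.2000

9585.2000 Hz


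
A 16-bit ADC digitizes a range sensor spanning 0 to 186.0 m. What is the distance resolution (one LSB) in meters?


res = range / 2^n = 186.0/2^16 = 186.0/65536 = 0.0028

0.0028 m


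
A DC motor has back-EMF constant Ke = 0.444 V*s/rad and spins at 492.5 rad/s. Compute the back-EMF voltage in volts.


V_emf = Ke * omega = 0.444*492.5 = 218.6700

218.6700 V


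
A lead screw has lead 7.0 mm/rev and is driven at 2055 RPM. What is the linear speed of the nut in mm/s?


v = lead * (RPM/60) = 7.0*2055/60 = 239.7500

239.7500 mm/s


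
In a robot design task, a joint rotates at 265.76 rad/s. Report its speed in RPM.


RPM = 265.76 * 60/(2*pi) = 2537.8211

2537.8211 RPM


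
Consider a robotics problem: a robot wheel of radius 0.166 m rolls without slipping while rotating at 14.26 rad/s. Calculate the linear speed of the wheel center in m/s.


v = omega * r = 14.26 * 0.166 = 2.3672

2.3672 m/s


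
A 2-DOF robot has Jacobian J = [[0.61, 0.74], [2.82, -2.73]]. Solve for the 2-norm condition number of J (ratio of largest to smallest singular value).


JJ^T eigenvalues: trace(JJ^T) = 16.3250, det(JJ^T) = det(J)^2 = 14.07825441
s_max^2 = (16.3250 + sqrt(210.19260736))/2 = 15.41151040
s_min^2 = (16.3250 - sqrt(210.19260736))/2 = 0.91348960
kappa = s_max/s_min = sqrt(15.41151040/0.91348960) = 4.1074

4.1074


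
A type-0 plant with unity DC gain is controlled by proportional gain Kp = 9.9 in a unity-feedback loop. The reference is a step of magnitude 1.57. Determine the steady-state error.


e_ss = R/(1 + Kp) = 1.57/(1 + 9.9) = 1.57/10.9000 = 0.1440

0.1440


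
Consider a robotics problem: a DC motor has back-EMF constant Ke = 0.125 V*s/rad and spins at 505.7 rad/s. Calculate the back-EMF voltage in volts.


V_emf = Ke * omega = 0.125*505.7 = 63.2125

63.2125 V


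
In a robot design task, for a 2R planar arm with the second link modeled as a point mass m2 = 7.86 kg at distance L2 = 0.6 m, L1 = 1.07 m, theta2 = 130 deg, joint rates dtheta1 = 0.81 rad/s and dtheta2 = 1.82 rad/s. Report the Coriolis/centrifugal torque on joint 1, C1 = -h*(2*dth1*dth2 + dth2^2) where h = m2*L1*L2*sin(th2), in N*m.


h = m2*L1*L2*sin(th2) = 7.86*1.07*0.6*sin(130 deg) = 3.865552
C1 = -h*(2*0.81*1.82 + 1.82^2) = -3.865552*6.2608 = -24.2014

-24.2014 N*m


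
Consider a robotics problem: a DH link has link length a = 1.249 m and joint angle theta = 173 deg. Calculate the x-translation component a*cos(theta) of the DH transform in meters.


a*cos(theta) = 1.249*cos(173 deg) = -1.2397

-1.2397 m


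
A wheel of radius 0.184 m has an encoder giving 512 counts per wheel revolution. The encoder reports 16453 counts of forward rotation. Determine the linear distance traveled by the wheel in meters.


revs = 16453/512 = 32.134766
d = revs * 2*pi*r = 32.134766 * 2*pi*0.184 = 37.1512

37.1512 m


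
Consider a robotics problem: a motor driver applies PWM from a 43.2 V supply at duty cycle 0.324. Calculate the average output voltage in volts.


V_avg = V_supply * D = 43.2*0.324 = 13.9968

13.9968 V


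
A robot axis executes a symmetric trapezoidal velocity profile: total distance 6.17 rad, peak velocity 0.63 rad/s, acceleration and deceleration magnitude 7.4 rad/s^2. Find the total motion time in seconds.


t_acc = v/a = 0.63/7.4 = 0.085135 s
d_acc = v^2/(2a) = 0.026818 rad (each ramp)
d_cruise = 6.17 - 2*0.026818 = 6.116364 rad
t_cruise = 6.116364/0.63 = 9.708514 s
t_total = 2*0.085135 + 9.708514 = 9.8788

9.8788 s


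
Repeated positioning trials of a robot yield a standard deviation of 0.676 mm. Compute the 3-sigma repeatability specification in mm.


repeatability = 3*sigma = 3*0.676 = 2.0280

2.0280 mm


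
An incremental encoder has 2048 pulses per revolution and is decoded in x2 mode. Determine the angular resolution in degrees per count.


resolution = 360 / (PPR * 2) = 360 / 4096 = 0.0879

0.0879 degrees


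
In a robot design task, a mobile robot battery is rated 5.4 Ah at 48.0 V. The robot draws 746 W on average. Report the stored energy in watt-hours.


E = capacity * V = 5.4*48.0 = 259.2000

259.2000 Wh


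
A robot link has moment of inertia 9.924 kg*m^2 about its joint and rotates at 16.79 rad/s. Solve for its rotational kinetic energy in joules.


KE = (1/2)*I*omega^2 = 0.5*9.924*16.79^2 = 1398.8081

1398.8081 J


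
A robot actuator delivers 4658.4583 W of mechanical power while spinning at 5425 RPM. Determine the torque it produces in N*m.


omega = 5425 * 2*pi/60 = 568.104672 rad/s
tau = P / omega = 4658.4583 / 568.104672 = 8.2000

8.2000 N*m


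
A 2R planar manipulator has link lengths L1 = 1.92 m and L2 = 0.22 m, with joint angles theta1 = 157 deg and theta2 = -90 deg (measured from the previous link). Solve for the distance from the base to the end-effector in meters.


x = L1*cos(th1) + L2*cos(th1+th2) = -1.681408
y = L1*sin(th1) + L2*sin(th1+th2) = 0.952715
d = sqrt(x^2 + y^2) = sqrt(2.827133 + 0.907666) = 1.9326

1.9326 m


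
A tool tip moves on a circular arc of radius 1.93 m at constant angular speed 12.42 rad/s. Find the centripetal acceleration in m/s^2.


a_c = omega^2 * r = 12.42^2 * 1.93 = 297.7149

297.7149 m/s^2


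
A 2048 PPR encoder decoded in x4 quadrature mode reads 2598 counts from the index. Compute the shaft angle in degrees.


angle = counts * 360 / (PPR*4) = 2598 * 360 / 8192 = 114.1699

114.1699 degrees


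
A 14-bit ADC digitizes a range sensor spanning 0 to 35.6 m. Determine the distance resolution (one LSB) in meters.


res = range / 2^n = 35.6/2^14 = 35.6/16384 = 0.0022

0.0022 m


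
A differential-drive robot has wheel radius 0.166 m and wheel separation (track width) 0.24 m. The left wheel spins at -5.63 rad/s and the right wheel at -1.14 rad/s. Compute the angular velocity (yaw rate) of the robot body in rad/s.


omega = r*(wR - wL)/L = 0.166*(-1.14 - (-5.63))/0.24 = 3.1056

3.1056 rad/s


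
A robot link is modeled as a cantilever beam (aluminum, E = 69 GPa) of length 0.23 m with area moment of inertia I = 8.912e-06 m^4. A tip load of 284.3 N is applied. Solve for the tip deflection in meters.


delta = F*L^3/(3*E*I) = 284.3*0.23^3/(3*6.900e+10*8.912e-06)
      = 3.4590781/1844784 = 1.8751e-06

1.8751e-06 m


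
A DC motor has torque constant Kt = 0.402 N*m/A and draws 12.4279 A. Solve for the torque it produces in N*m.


tau = Kt * I = 0.402*12.4279 = 4.9960

4.9960 N*m


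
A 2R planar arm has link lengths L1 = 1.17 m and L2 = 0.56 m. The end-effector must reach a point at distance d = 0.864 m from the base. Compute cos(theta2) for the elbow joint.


cos(th2) = (d^2 - L1^2 - L2^2)/(2*L1*L2) = (0.864^2 - 1.17^2 - 0.56^2)/(2*1.17*0.56) = -0.7143

-0.7143


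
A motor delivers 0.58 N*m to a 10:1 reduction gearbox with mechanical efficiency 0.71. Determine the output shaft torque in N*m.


tau_out = tau_in * N * eta = 0.58 * 10 * 0.71 = 4.1180

4.1180 N*m


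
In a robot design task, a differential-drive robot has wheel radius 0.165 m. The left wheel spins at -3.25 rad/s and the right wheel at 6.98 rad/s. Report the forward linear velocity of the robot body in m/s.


v = r*(wR + wL)/2 = 0.165*(6.98 + -3.25)/2 = 0.3077

0.3077 m/s


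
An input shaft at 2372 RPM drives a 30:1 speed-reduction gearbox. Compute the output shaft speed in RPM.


omega_out = omega_in / N = 2372 / 30 = 79.0667

79.0667 RPM


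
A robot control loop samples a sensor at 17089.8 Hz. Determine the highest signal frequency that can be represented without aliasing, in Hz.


f_max = f_s/2 = 17089.8/2 = 8544.9000

8544.9000 Hz


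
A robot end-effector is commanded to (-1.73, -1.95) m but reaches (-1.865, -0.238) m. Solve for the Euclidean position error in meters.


dx = -1.865 - (-1.73) = -0.1350, dy = -0.238 - (-1.95) = 1.7120
err = sqrt(0.018225 + 2.930944) = 1.7173

1.7173 m


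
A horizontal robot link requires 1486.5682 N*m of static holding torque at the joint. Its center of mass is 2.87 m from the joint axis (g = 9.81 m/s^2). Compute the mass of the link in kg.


m = tau / (g*L) = 1486.5682 / (9.81 * 2.87) = 52.8000

52.8000 kg


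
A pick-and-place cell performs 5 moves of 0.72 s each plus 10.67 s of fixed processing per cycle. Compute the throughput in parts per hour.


T_cycle = 5*0.72 + 10.67 = 14.2700 s
rate = 3600/T = 252.2775

252.2775 parts/hour


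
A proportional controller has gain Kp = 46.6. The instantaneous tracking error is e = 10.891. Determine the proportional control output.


u_P = Kp * e = 46.6 * 10.891 = 507.5206

507.5206


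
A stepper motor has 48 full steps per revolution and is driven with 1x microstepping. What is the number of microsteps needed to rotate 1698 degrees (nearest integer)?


step_size = 360/(48*1) = 360/48 = 7.500000 deg
n = 1698/(360/48) = 1698*48/360 = 226.4000 -> 226

226 steps


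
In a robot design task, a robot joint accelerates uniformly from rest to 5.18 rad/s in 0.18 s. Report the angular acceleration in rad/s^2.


alpha = delta_omega / t = 5.18 / 0.18 = 28.7778

28.7778 rad/s^2


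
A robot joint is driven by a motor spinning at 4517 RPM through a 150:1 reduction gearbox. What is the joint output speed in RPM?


omega_joint = omega_motor / N = 4517 / 150 = 30.1133

30.1133 RPM


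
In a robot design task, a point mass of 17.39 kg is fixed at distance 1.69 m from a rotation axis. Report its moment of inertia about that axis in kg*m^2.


I = m*r^2 = 17.39*1.69^2 = 49.6676

49.6676 kg*m^2


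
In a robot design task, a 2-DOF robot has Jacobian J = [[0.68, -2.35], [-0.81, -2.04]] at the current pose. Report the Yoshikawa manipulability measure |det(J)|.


det(J) = 0.68*-2.04 - (-2.35)*(-0.81) = -3.2907
|det(J)| = 3.2907

3.2907


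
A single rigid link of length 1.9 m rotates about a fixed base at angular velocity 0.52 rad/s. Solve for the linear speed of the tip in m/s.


v = L*omega = 1.9 * 0.52 = 0.9880

0.9880 m/s


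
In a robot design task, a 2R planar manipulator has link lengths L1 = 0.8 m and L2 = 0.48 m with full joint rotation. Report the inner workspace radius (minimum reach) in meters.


r_min = |L1 - L2| = |0.8 - 0.48| = 0.3200

0.3200 m


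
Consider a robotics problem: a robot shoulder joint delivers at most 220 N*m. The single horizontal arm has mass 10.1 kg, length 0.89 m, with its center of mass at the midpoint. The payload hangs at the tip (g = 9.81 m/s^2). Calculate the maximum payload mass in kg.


tau_arm = m_arm*g*(L/2) = 10.1*9.81*0.89/2 = 44.0910 N*m
tau_payload = tau_max - tau_arm = 220 - 44.0910 = 175.9090
m_payload = tau_payload / (g*L) = 175.9090 / (9.81*0.89) = 20.1479

20.1479 kg


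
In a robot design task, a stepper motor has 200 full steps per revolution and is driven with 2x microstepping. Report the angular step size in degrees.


step = 360/(200*2) = 360/400 = 0.9000

0.9000 degrees


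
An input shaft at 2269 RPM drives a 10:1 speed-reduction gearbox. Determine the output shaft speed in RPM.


omega_out = omega_in / N = 2269 / 10 = 226.9000

226.9000 RPM


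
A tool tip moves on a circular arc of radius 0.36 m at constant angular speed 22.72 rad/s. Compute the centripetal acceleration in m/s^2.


a_c = omega^2 * r = 22.72^2 * 0.36 = 185.8314

185.8314 m/s^2


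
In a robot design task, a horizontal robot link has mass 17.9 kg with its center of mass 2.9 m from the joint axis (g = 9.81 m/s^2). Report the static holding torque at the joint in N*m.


tau = m*g*L = 17.9 * 9.81 * 2.9 = 509.2371

509.2371 N*m


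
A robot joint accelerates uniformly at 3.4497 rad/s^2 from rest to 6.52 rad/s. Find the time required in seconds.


t = delta_omega / alpha = 6.52 / 3.4497 = 1.8900

1.8900 s


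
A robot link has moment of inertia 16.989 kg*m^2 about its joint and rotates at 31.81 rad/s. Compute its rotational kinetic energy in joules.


KE = (1/2)*I*omega^2 = 0.5*16.989*31.81^2 = 8595.3815

8595.3815 J


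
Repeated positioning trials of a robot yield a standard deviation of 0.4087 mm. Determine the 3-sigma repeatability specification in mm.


repeatability = 3*sigma = 3*0.4087 = 1.2261

1.2261 mm


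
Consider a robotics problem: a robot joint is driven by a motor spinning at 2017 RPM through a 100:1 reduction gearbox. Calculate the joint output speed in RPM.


omega_joint = omega_motor / N = 2017 / 100 = 20.1700

20.1700 RPM


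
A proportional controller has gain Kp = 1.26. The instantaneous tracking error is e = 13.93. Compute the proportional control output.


u_P = Kp * e = 1.26 * 13.93 = 17.5518

17.5518


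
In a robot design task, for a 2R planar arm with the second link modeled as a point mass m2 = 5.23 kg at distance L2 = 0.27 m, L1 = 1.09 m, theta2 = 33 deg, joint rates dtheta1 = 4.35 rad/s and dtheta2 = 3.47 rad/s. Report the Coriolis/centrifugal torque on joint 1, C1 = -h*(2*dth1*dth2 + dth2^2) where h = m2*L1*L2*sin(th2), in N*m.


h = m2*L1*L2*sin(th2) = 5.23*1.09*0.27*sin(33 deg) = 0.838302
C1 = -h*(2*4.35*3.47 + 3.47^2) = -0.838302*42.2299 = -35.4014

-35.4014 N*m


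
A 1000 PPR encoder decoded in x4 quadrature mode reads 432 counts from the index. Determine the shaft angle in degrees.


angle = counts * 360 / (PPR*4) = 432 * 360 / 4000 = 38.8800

38.8800 degrees


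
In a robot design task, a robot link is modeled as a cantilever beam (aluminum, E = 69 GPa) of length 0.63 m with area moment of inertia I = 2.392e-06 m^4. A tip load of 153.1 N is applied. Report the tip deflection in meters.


delta = F*L^3/(3*E*I) = 153.1*0.63^3/(3*6.900e+10*2.392e-06)
      = 38.2821957/495144 = 7.7315e-05

7.7315e-05 m


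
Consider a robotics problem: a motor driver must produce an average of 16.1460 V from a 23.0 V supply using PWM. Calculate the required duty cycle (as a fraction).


D = V_avg/V_supply = 16.1460/23.0 = 0.7020

0.7020


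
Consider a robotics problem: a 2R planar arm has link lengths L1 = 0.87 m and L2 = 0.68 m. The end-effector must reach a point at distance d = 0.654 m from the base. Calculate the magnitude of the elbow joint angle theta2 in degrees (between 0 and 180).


cos(th2) = (d^2 - L1^2 - L2^2)/(2*L1*L2) = (0.654^2 - 0.87^2 - 0.68^2)/(2*0.87*0.68) = -0.66901961
th2 = acos(-0.66901961) = 131.9914 deg

131.9914 degrees


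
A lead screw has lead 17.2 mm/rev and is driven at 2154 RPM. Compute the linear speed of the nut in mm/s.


v = lead * (RPM/60) = 17.2*2154/60 = 617.4800

617.4800 mm/s


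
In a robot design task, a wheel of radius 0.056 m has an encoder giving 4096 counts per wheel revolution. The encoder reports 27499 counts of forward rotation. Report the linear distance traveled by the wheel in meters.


revs = 27499/4096 = 6.713623
d = revs * 2*pi*r = 6.713623 * 2*pi*0.056 = 2.3622

2.3622 m


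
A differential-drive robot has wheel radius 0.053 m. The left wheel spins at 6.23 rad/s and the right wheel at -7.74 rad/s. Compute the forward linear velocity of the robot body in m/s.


v = r*(wR + wL)/2 = 0.053*(-7.74 + 6.23)/2 = -0.0400

-0.0400 m/s


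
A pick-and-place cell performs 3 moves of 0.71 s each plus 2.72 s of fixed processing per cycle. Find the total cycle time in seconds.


T = 3*0.71 + 2.72 = 4.8500

4.8500 s


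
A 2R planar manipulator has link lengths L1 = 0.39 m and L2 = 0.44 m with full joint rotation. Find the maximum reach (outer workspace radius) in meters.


r_max = L1 + L2 = 0.39 + 0.44 = 0.8300

0.8300 m


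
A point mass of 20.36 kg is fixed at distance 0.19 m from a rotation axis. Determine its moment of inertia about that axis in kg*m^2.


I = m*r^2 = 20.36*0.19^2 = 0.7350

0.7350 kg*m^2


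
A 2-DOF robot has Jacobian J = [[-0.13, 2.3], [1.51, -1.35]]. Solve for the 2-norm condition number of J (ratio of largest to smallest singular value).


JJ^T eigenvalues: trace(JJ^T) = 9.4095, det(JJ^T) = det(J)^2 = 10.87350625
s_max^2 = (9.4095 + sqrt(45.04466525))/2 = 8.06051613
s_min^2 = (9.4095 - sqrt(45.04466525))/2 = 1.34898387
kappa = s_max/s_min = sqrt(8.06051613/1.34898387) = 2.4444

2.4444


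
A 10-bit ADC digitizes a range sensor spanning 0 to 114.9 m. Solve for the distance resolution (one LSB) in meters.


res = range / 2^n = 114.9/2^10 = 114.9/1024 = 0.1122

0.1122 m


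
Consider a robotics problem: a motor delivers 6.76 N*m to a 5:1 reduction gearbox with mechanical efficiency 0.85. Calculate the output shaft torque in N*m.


tau_out = tau_in * N * eta = 6.76 * 5 * 0.85 = 28.7300

28.7300 N*m


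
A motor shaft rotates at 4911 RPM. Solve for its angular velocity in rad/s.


omega = 4911 * 2*pi/60 = 514.2787

514.2787 rad/s


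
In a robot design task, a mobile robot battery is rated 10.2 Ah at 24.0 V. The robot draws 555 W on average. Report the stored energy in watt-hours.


E = capacity * V = 10.2*24.0 = 244.8000

244.8000 Wh


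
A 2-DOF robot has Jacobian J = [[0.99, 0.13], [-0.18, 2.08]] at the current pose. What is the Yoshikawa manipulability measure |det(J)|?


det(J) = 0.99*2.08 - (0.13)*(-0.18) = 2.0826
|det(J)| = 2.0826

2.0826


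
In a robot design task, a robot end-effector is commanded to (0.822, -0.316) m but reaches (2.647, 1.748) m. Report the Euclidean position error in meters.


dx = 2.647 - (0.822) = 1.8250, dy = 1.748 - (-0.316) = 2.0640
err = sqrt(3.330625 + 4.260096) = 2.7551

2.7551 m


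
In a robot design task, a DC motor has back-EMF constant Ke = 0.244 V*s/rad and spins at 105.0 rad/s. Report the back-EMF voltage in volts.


V_emf = Ke * omega = 0.244*105.0 = 25.6200

25.6200 V


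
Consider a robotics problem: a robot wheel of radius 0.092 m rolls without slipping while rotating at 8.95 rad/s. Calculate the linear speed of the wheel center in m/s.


v = omega * r = 8.95 * 0.092 = 0.8234

0.8234 m/s


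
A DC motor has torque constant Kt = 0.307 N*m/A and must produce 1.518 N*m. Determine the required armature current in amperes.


I = tau / Kt = 1.518/0.307 = 4.9446

4.9446 A


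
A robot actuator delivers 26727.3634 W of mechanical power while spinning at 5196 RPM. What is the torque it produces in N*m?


omega = 5196 * 2*pi/60 = 544.123848 rad/s
tau = P / omega = 26727.3634 / 544.123848 = 49.1200

49.1200 N*m


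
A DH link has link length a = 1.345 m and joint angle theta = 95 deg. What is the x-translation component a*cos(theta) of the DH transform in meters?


a*cos(theta) = 1.345*cos(95 deg) = -0.1172

-0.1172 m


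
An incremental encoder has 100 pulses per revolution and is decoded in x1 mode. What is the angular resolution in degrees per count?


resolution = 360 / (PPR * 1) = 360 / 100 = 3.6000

3.6000 degrees


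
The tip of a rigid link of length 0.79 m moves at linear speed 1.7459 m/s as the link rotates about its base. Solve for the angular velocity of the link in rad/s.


omega = v / L = 1.7459 / 0.79 = 2.2100

2.2100 rad/s


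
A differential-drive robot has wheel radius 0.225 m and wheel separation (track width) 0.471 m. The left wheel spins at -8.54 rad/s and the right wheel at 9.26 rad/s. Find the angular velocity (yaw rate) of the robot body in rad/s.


omega = r*(wR - wL)/L = 0.225*(9.26 - (-8.54))/0.471 = 8.5032

8.5032 rad/s


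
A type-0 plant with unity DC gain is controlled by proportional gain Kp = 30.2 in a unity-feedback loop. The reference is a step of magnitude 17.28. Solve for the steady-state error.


e_ss = R/(1 + Kp) = 17.28/(1 + 30.2) = 17.28/31.2000 = 0.5538

0.5538


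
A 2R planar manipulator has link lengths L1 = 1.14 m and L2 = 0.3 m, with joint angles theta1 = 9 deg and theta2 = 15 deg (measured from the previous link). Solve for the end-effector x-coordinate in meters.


x = L1*cos(th1) + L2*cos(th1+th2) = 1.14*cos(9 deg) + 0.3*cos(24 deg) = 1.4000

1.4000 m


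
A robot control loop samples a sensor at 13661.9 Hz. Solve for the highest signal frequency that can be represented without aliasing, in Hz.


f_max = f_s/2 = 13661.9/2 = 6830.9500

6830.9500 Hz


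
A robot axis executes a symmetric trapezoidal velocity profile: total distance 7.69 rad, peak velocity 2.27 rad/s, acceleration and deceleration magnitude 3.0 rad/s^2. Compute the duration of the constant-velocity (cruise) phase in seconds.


t_acc = v/a = 0.756667 s, d_acc = v^2/(2a) = 0.858817 rad each
d_cruise = 7.69 - 2*0.858817 = 5.972366 rad
t_cruise = d_cruise/v = 5.972366/2.27 = 2.6310

2.6310 s


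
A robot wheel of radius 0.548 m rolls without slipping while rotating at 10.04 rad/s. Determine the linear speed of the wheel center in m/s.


v = omega * r = 10.04 * 0.548 = 5.5019

5.5019 m/s


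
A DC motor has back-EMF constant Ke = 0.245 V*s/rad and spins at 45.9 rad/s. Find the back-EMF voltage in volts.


V_emf = Ke * omega = 0.245*45.9 = 11.2455

11.2455 V


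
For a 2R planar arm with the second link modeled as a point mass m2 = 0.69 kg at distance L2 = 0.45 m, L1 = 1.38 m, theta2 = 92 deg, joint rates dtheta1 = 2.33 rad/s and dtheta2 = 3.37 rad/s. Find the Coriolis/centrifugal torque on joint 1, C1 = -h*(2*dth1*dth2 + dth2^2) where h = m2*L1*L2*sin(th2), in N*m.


h = m2*L1*L2*sin(th2) = 0.69*1.38*0.45*sin(92 deg) = 0.428229
C1 = -h*(2*2.33*3.37 + 3.37^2) = -0.428229*27.0611 = -11.5883

-11.5883 N*m


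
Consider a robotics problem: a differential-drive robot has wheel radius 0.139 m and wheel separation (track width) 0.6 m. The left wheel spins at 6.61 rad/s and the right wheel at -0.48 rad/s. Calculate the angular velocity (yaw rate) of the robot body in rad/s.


omega = r*(wR - wL)/L = 0.139*(-0.48 - (6.61))/0.6 = -1.6425

-1.6425 rad/s


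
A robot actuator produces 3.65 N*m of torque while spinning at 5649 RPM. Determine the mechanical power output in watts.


omega = 5649 * 2*pi/60 = 591.561897 rad/s
P = tau * omega = 3.65 * 591.561897 = 2159.2009

2159.2009 W


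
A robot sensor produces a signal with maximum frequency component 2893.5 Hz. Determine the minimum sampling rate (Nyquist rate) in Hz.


f_s,min = 2*f_max = 2*2893.5 = 5787.0000

5787.0000 Hz


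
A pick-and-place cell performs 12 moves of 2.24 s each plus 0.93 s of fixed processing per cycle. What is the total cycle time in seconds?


T = 12*2.24 + 0.93 = 27.8100

27.8100 s


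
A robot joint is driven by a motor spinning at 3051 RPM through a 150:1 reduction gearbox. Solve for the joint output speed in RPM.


omega_joint = omega_motor / N = 3051 / 150 = 20.3400

20.3400 RPM


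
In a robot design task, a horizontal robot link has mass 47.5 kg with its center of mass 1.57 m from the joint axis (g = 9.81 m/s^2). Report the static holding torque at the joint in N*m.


tau = m*g*L = 47.5 * 9.81 * 1.57 = 731.5808

731.5808 N*m


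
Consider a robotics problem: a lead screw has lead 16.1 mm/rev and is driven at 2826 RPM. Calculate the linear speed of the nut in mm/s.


v = lead * (RPM/60) = 16.1*2826/60 = 758.3100

758.3100 mm/s


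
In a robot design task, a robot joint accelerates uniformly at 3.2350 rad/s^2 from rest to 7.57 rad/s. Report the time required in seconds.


t = delta_omega / alpha = 7.57 / 3.2350 = 2.3400

2.3400 s


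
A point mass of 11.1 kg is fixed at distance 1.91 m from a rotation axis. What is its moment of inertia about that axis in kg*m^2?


I = m*r^2 = 11.1*1.91^2 = 40.4939

40.4939 kg*m^2


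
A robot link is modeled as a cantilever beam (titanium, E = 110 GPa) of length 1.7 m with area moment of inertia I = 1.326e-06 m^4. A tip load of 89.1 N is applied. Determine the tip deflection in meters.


delta = F*L^3/(3*E*I) = 89.1*1.7^3/(3*1.100e+11*1.326e-06)
      = 437.7483/437580 = 0.0010

0.0010 m


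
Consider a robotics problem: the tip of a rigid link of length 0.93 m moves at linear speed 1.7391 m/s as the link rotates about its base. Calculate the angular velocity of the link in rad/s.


omega = v / L = 1.7391 / 0.93 = 1.8700

1.8700 rad/s


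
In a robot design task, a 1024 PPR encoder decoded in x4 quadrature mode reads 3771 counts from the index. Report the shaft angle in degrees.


angle = counts * 360 / (PPR*4) = 3771 * 360 / 4096 = 331.4355

331.4355 degrees


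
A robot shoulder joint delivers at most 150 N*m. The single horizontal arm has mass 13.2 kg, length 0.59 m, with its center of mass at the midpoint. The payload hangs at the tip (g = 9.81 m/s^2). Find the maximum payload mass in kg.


tau_arm = m_arm*g*(L/2) = 13.2*9.81*0.59/2 = 38.2001 N*m
tau_payload = tau_max - tau_arm = 150 - 38.2001 = 111.7999
m_payload = tau_payload / (g*L) = 111.7999 / (9.81*0.59) = 19.3161

19.3161 kg


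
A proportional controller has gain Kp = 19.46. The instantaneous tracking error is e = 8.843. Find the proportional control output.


u_P = Kp * e = 19.46 * 8.843 = 172.0848

172.0848


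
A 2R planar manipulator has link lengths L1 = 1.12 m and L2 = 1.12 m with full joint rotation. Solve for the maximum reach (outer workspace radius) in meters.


r_max = L1 + L2 = 1.12 + 1.12 = 2.2400

2.2400 m


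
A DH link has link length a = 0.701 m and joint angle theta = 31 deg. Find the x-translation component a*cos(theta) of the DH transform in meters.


a*cos(theta) = 0.701*cos(31 deg) = 0.6009

0.6009 m


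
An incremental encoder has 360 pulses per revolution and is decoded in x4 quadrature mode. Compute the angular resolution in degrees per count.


resolution = 360 / (PPR * 4) = 360 / 1440 = 0.2500

0.2500 degrees


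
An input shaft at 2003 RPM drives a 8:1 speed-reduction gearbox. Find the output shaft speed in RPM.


omega_out = omega_in / N = 2003 / 8 = 250.3750

250.3750 RPM


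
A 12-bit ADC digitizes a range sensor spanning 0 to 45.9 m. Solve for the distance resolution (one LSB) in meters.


res = range / 2^n = 45.9/2^12 = 45.9/4096 = 0.0112

0.0112 m


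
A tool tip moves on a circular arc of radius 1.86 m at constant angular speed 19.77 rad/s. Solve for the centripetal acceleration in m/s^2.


a_c = omega^2 * r = 19.77^2 * 1.86 = 726.9864

726.9864 m/s^2


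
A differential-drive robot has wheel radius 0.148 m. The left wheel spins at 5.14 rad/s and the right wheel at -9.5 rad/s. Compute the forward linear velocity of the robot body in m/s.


v = r*(wR + wL)/2 = 0.148*(-9.5 + 5.14)/2 = -0.3226

-0.3226 m/s


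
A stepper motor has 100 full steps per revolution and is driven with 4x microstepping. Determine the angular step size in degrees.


step = 360/(100*4) = 360/400 = 0.9000

0.9000 degrees


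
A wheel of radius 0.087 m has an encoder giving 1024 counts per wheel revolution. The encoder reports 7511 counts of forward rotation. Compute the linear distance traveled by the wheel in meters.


revs = 7511/1024 = 7.334961
d = revs * 2*pi*r = 7.334961 * 2*pi*0.087 = 4.0096

4.0096 m


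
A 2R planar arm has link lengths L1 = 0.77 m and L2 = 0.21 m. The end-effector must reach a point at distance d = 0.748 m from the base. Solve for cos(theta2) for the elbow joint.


cos(th2) = (d^2 - L1^2 - L2^2)/(2*L1*L2) = (0.748^2 - 0.77^2 - 0.21^2)/(2*0.77*0.21) = -0.2396

-0.2396


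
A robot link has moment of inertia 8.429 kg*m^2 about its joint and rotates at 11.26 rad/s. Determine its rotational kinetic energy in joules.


KE = (1/2)*I*omega^2 = 0.5*8.429*11.26^2 = 534.3463

534.3463 J


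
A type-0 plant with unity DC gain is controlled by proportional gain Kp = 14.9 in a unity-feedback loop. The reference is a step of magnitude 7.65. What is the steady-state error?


e_ss = R/(1 + Kp) = 7.65/(1 + 14.9) = 7.65/15.9000 = 0.4811

0.4811
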